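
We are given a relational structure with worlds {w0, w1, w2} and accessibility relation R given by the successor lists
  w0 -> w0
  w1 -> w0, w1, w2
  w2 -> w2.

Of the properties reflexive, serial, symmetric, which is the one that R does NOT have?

Reflexive: yes — every world is R-related to itself.
Serial: yes — every world has a successor (e.g. w0 R w0).
Symmetric: no — w1 R w0 but not w0 R w1.
Only symmetric fails.

symmetric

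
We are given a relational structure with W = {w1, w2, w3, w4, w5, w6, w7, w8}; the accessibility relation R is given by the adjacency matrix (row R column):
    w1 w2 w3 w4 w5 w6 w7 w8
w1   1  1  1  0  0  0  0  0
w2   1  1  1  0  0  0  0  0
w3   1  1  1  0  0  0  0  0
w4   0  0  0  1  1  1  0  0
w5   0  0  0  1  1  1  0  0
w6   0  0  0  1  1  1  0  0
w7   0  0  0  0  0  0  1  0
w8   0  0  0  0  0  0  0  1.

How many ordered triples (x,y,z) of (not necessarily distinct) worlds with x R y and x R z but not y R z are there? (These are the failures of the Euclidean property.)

0

R is Euclidean; there are no such tuples.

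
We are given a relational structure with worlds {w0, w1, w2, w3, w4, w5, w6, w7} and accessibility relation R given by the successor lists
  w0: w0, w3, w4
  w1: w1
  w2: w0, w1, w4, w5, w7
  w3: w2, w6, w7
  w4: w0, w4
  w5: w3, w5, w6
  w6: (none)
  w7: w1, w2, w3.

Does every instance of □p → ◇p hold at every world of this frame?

The schema D characterises exactly the serial frames.
Serial: no — w6 has no R-successor.

No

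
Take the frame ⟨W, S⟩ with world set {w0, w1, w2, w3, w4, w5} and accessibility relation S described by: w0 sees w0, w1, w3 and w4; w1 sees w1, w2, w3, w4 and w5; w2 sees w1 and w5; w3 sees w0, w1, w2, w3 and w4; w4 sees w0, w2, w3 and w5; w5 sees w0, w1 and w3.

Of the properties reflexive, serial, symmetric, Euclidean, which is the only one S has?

Reflexive: no — w2 is not related to itself.
Serial: yes — every world has a successor (e.g. w0 S w0).
Symmetric: no — w0 S w1 but not w1 S w0.
Euclidean: no — w0 S w4 and w0 S w1, but not w4 S w1.
Only serial holds.

serial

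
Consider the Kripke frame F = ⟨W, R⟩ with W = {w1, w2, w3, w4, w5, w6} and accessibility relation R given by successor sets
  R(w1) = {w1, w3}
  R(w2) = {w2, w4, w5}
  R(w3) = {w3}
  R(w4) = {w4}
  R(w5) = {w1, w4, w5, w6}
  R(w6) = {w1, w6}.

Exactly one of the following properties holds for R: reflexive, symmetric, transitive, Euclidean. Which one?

reflexive

Reflexive: yes — every world is R-related to itself.
Symmetric: no — w1 R w3 but not w3 R w1.
Transitive: no — w2 R w5 and w5 R w1, but not w2 R w1.
Euclidean: no — w2 R w4 and w2 R w5, but not w4 R w5.
Only reflexive holds.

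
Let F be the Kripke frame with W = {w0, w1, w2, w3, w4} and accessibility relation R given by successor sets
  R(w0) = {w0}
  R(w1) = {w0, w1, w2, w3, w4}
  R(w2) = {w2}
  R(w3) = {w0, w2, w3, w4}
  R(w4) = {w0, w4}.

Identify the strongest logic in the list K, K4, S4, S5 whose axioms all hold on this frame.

S4

Transitive (axiom 4): yes — every two-step R-path is closed by a direct edge.
Reflexive (axiom T): yes — every world is R-related to itself.
Euclidean (axiom 5): no — w1 R w0 and w1 R w2, but not w0 R w2.
So F validates K, K4, S4; S5 would additionally require R to be Euclidean. The strongest is S4.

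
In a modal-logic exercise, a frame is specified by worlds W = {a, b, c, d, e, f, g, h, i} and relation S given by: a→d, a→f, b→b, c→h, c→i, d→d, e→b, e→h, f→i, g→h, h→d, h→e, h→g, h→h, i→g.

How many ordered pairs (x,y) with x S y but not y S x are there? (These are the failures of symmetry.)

Enumerating: (a,d), (a,f), (c,h), (c,i), (e,b), (f,i), (h,d), (i,g).

8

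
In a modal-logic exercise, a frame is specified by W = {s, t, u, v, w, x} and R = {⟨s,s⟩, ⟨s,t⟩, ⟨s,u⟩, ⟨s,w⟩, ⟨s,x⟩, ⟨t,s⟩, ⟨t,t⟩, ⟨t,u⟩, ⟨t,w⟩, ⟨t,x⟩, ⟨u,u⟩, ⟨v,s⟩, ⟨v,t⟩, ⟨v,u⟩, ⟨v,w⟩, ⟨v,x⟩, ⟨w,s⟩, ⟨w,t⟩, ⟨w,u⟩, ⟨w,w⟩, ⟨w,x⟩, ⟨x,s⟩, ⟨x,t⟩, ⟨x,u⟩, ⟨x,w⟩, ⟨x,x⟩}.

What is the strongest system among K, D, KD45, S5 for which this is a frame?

Serial (axiom D): yes — every world has a successor (e.g. s R s).
Euclidean (axiom 5): no — s R u and s R t, but not u R t.
Transitive (axiom 4): yes — every two-step R-path is closed by a direct edge.
Reflexive (axiom T): no — v is not related to itself.
So F validates K, D; KD45 would additionally require R to be Euclidean. The strongest is D.

D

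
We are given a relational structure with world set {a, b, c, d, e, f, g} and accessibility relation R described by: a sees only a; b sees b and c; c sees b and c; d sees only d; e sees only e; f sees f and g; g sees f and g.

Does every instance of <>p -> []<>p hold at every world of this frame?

Yes

By correspondence theory, 5 is valid on a frame iff R is Euclidean.
Euclidean: yes — any two successors of a common world are R-related.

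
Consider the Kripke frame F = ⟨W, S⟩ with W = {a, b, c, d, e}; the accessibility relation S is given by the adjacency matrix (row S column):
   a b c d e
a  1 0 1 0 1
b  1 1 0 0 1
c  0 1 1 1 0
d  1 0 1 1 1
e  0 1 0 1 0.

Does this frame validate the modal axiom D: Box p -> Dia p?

Axiom D corresponds to the accessibility relation being serial.
Serial: yes — every world has a successor (e.g. a S a).

Yes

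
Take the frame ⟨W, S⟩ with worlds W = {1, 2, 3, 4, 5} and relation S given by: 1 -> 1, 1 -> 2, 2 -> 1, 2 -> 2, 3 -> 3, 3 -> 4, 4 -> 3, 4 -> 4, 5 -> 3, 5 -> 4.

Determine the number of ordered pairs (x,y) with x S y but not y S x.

Enumerating: (5,3), (5,4).

2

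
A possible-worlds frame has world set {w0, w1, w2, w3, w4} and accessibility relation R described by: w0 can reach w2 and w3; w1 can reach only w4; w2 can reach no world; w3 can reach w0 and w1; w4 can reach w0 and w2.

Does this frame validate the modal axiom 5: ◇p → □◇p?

No

The schema 5 characterises exactly the Euclidean frames.
Euclidean: no — w0 R w2 and w0 R w3, but not w2 R w3.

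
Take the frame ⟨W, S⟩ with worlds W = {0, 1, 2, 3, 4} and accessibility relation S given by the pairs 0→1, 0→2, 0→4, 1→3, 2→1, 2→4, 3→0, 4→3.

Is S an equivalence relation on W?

No

Reflexive: no — 0 is not related to itself.
Symmetric: no — 0 S 1 but not 1 S 0.
Transitive: no — 0 S 1 and 1 S 3, but not 0 S 3.
So S is not an equivalence relation.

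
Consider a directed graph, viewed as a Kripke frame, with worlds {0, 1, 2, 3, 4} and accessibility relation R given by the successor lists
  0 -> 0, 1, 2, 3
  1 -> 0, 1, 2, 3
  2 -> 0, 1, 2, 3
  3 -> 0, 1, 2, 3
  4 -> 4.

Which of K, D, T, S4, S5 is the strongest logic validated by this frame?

S5

Serial (axiom D): yes — every world has a successor (e.g. 0 R 0).
Reflexive (axiom T): yes — every world is R-related to itself.
Transitive (axiom 4): yes — every two-step R-path is closed by a direct edge.
Euclidean (axiom 5): yes — any two successors of a common world are R-related.
So F validates K, D, T, S4, S5. The strongest is S5.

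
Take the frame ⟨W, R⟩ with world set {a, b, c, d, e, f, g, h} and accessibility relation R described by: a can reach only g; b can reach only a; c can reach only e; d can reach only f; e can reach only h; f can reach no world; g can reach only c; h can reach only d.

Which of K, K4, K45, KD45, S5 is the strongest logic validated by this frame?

Transitive (axiom 4): no — a R g and g R c, but not a R c.
Euclidean (axiom 5): no — a R g and a R g, but not g R g.
Serial (axiom D): no — f has no R-successor.
Reflexive (axiom T): no — a is not related to itself.
So F validates K; K4 would additionally require R to be transitive. The strongest is K.

K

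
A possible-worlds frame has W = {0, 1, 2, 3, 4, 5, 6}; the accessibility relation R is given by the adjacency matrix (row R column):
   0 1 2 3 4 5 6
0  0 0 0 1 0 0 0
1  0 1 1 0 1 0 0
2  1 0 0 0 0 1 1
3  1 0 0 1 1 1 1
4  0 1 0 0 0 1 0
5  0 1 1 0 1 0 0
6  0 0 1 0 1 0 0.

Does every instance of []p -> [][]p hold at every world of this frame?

By correspondence theory, 4 is valid on a frame iff R is transitive.
Transitive: no — 0 R 3 and 3 R 4, but not 0 R 4.

No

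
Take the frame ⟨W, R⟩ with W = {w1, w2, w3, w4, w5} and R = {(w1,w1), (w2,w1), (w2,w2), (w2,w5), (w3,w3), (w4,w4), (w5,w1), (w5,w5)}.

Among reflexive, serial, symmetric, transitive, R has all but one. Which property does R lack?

symmetric

Reflexive: yes — every world is R-related to itself.
Serial: yes — every world has a successor (e.g. w1 R w1).
Symmetric: no — w2 R w1 but not w1 R w2.
Transitive: yes — every two-step R-path is closed by a direct edge.
Only symmetric fails.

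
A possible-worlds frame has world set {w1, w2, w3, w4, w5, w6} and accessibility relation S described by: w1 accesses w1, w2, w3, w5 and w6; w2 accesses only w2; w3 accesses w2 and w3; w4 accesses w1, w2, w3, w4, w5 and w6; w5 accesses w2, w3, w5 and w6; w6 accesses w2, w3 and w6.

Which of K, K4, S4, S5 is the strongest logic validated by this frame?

S4

Transitive (axiom 4): yes — every two-step S-path is closed by a direct edge.
Reflexive (axiom T): yes — every world is S-related to itself.
Euclidean (axiom 5): no — w1 S w2 and w1 S w3, but not w2 S w3.
So F validates K, K4, S4; S5 would additionally require S to be Euclidean. The strongest is S4.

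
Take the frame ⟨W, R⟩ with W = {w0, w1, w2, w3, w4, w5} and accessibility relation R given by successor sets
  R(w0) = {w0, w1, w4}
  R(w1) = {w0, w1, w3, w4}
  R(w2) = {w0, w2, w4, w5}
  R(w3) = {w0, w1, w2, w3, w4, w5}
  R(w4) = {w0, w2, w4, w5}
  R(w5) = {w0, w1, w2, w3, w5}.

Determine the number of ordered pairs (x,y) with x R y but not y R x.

Enumerating: (w1,w4), (w2,w0), (w3,w0), (w3,w2), (w3,w4), (w4,w5), (w5,w0), (w5,w1).

8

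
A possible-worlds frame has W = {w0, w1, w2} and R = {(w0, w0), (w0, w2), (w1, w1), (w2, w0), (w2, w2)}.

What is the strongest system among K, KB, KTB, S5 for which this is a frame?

S5

Symmetric (axiom B): yes — every pair in R has its reverse in R.
Reflexive (axiom T): yes — every world is R-related to itself.
Euclidean (axiom 5): yes — any two successors of a common world are R-related.
So F validates K, KB, KTB, S5. The strongest is S5.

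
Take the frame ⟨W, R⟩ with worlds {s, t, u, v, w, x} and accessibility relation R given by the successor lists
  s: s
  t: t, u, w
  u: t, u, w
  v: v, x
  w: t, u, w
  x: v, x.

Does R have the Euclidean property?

Euclidean: yes — any two successors of a common world are R-related.

Yes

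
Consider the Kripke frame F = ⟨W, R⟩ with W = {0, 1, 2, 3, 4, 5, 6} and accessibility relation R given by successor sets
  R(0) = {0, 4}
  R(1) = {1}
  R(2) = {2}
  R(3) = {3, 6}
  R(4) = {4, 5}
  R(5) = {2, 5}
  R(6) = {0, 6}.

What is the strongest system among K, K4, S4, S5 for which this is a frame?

K

Transitive (axiom 4): no — 0 R 4 and 4 R 5, but not 0 R 5.
Reflexive (axiom T): yes — every world is R-related to itself.
Euclidean (axiom 5): no — 0 R 4 and 0 R 0, but not 4 R 0.
So F validates K; K4 would additionally require R to be transitive. The strongest is K.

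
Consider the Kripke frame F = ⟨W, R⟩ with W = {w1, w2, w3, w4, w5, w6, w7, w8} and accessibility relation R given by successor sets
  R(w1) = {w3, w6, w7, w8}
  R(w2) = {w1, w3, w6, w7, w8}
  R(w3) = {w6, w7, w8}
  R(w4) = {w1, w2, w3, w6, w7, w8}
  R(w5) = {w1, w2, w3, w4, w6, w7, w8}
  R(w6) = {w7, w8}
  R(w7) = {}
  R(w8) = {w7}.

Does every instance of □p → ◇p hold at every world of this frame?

No

By correspondence theory, D is valid on a frame iff R is serial.
Serial: no — w7 has no R-successor.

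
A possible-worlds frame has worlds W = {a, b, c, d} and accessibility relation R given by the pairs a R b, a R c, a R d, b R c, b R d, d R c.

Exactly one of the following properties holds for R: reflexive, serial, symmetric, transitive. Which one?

Reflexive: no — a is not related to itself.
Serial: no — c has no R-successor.
Symmetric: no — a R b but not b R a.
Transitive: yes — every two-step R-path is closed by a direct edge.
Only transitive holds.

transitive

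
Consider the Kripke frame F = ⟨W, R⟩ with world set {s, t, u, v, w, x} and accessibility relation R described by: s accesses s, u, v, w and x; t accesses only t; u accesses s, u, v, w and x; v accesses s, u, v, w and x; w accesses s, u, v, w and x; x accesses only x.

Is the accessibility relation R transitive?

Transitive: yes — every two-step R-path is closed by a direct edge.

Yes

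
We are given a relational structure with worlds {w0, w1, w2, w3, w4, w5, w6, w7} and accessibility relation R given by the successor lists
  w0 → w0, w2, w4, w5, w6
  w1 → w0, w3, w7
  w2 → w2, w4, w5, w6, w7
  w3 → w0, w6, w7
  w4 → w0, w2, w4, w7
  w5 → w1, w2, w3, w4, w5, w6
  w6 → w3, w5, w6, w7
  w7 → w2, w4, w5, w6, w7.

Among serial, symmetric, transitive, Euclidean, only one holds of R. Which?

Serial: yes — every world has a successor (e.g. w0 R w0).
Symmetric: no — w0 R w2 but not w2 R w0.
Transitive: no — w0 R w2 and w2 R w7, but not w0 R w7.
Euclidean: no — w0 R w4 and w0 R w5, but not w4 R w5.
Only serial holds.

serial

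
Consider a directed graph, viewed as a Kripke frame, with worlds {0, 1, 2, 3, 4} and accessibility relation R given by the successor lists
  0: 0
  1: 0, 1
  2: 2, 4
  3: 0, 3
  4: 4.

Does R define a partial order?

Reflexive: yes — every world is R-related to itself.
Transitive: yes — every two-step R-path is closed by a direct edge.
Antisymmetric: yes — no distinct pair is related both ways.
So R is a partial order.

Yes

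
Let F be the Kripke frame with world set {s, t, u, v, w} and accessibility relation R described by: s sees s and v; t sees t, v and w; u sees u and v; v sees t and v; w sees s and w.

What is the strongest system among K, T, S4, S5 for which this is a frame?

Reflexive (axiom T): yes — every world is R-related to itself.
Transitive (axiom 4): no — s R v and v R t, but not s R t.
Euclidean (axiom 5): no — t R v and t R w, but not v R w.
So F validates K, T; S4 would additionally require R to be transitive. The strongest is T.

T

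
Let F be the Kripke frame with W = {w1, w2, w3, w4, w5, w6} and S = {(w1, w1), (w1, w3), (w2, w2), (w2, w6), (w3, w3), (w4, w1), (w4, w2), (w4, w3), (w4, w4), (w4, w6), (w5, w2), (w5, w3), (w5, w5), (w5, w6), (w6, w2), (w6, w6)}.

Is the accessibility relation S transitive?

Yes

Transitive: yes — every two-step S-path is closed by a direct edge.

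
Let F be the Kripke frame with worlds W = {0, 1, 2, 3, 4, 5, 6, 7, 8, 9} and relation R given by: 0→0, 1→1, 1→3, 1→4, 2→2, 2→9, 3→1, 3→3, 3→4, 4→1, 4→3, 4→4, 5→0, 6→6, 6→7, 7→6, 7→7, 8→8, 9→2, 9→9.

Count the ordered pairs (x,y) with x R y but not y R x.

Enumerating: (5,0).

1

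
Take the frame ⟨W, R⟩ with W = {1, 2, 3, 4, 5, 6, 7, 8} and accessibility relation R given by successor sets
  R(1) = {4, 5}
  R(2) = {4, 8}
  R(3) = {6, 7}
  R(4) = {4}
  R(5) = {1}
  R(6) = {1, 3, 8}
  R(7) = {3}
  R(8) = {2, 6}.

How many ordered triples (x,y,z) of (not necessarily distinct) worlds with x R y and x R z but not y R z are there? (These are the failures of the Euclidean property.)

Enumerating: (1,4,5), (1,5,4), (1,5,5), (2,4,8), (2,8,4), (2,8,8), (3,6,6), (3,6,7), (3,7,6), (3,7,7), (5,1,1), (6,1,1), … and 13 more.
Total: 25.

25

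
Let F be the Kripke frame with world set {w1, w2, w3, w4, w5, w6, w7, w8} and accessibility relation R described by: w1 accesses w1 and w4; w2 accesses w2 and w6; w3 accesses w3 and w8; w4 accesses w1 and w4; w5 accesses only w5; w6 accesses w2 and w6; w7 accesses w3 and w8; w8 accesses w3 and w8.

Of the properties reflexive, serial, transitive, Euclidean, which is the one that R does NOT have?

Reflexive: no — w7 is not related to itself.
Serial: yes — every world has a successor (e.g. w1 R w1).
Transitive: yes — every two-step R-path is closed by a direct edge.
Euclidean: yes — any two successors of a common world are R-related.
Only reflexive fails.

reflexive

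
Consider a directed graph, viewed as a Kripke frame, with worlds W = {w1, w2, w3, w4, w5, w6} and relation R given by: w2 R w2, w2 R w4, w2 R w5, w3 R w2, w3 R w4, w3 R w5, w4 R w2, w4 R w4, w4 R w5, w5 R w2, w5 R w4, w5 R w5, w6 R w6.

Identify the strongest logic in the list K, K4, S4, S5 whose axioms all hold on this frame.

Transitive (axiom 4): yes — every two-step R-path is closed by a direct edge.
Reflexive (axiom T): no — w1 is not related to itself.
Euclidean (axiom 5): yes — any two successors of a common world are R-related.
So F validates K, K4; S4 would additionally require R to be reflexive. The strongest is K4.

K4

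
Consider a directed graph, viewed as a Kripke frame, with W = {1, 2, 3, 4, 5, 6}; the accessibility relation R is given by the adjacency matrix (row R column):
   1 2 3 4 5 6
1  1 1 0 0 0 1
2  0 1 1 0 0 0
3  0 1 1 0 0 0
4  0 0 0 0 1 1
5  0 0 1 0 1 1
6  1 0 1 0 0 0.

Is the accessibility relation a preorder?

No

Reflexive: no — 4 is not related to itself.
Transitive: no — 1 R 2 and 2 R 3, but not 1 R 3.
So R is not a preorder.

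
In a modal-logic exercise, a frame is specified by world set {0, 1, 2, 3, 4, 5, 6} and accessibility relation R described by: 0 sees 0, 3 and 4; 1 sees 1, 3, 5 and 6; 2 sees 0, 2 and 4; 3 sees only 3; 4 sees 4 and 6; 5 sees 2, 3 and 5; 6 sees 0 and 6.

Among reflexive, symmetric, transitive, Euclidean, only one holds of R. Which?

Reflexive: yes — every world is R-related to itself.
Symmetric: no — 0 R 3 but not 3 R 0.
Transitive: no — 0 R 4 and 4 R 6, but not 0 R 6.
Euclidean: no — 0 R 3 and 0 R 4, but not 3 R 4.
Only reflexive holds.

reflexive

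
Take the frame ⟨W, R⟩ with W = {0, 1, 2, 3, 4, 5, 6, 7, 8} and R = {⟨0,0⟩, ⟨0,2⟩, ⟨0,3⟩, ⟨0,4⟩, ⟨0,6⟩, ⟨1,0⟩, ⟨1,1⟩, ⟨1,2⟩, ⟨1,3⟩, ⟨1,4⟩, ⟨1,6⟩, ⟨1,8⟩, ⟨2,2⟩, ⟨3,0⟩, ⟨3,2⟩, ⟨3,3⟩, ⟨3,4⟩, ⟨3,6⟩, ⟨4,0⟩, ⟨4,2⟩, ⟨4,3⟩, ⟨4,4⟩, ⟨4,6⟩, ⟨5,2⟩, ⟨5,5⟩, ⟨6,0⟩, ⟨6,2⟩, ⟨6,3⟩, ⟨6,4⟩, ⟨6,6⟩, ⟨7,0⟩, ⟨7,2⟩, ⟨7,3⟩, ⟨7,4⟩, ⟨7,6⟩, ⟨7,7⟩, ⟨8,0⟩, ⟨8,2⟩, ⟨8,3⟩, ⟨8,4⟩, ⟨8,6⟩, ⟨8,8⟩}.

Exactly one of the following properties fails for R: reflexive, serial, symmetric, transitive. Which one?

symmetric

Reflexive: yes — every world is R-related to itself.
Serial: yes — every world has a successor (e.g. 0 R 0).
Symmetric: no — 0 R 2 but not 2 R 0.
Transitive: yes — every two-step R-path is closed by a direct edge.
Only symmetric fails.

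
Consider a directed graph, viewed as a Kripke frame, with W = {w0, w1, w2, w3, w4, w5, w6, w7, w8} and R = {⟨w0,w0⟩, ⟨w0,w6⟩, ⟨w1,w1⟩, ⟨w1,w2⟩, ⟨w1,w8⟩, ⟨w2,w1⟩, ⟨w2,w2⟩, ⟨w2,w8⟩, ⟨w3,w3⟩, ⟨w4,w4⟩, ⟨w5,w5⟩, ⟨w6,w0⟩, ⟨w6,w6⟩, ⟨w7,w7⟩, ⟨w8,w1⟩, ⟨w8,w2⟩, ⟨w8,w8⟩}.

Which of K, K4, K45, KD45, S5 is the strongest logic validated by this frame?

S5

Transitive (axiom 4): yes — every two-step R-path is closed by a direct edge.
Euclidean (axiom 5): yes — any two successors of a common world are R-related.
Serial (axiom D): yes — every world has a successor (e.g. w0 R w0).
Reflexive (axiom T): yes — every world is R-related to itself.
So F validates K, K4, K45, KD45, S5. The strongest is S5.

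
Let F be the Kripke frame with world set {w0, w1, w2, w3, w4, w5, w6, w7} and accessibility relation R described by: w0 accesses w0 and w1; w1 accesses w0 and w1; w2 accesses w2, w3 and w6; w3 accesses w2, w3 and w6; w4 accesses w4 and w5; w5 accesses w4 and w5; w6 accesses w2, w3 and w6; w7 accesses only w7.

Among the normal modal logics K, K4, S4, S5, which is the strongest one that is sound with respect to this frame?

S5

Transitive (axiom 4): yes — every two-step R-path is closed by a direct edge.
Reflexive (axiom T): yes — every world is R-related to itself.
Euclidean (axiom 5): yes — any two successors of a common world are R-related.
So F validates K, K4, S4, S5. The strongest is S5.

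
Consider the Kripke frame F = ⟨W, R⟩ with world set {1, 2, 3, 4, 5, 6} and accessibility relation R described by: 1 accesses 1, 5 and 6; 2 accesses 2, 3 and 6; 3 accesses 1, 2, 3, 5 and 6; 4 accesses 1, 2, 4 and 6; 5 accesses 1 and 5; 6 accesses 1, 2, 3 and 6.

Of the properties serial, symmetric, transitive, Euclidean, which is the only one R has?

Serial: yes — every world has a successor (e.g. 1 R 1).
Symmetric: no — 3 R 1 but not 1 R 3.
Transitive: no — 1 R 6 and 6 R 2, but not 1 R 2.
Euclidean: no — 1 R 5 and 1 R 6, but not 5 R 6.
Only serial holds.

serial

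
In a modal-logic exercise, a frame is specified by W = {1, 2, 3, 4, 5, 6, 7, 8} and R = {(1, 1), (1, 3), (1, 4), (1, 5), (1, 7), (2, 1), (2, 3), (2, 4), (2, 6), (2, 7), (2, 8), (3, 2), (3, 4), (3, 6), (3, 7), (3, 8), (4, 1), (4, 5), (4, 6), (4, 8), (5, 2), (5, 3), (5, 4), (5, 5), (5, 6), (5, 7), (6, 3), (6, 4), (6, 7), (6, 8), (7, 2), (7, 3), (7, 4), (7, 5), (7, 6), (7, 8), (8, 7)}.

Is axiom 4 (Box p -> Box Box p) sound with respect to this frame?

No

Axiom 4 corresponds to the accessibility relation being transitive.
Transitive: no — 1 R 3 and 3 R 2, but not 1 R 2.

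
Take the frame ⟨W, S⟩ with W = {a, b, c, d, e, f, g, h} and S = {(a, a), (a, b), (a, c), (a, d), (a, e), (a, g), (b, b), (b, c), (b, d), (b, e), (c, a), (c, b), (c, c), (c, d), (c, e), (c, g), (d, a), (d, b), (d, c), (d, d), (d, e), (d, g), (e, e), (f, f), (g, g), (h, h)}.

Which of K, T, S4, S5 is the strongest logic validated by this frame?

T

Reflexive (axiom T): yes — every world is S-related to itself.
Transitive (axiom 4): no — b S c and c S a, but not b S a.
Euclidean (axiom 5): no — a S b and a S g, but not b S g.
So F validates K, T; S4 would additionally require S to be transitive. The strongest is T.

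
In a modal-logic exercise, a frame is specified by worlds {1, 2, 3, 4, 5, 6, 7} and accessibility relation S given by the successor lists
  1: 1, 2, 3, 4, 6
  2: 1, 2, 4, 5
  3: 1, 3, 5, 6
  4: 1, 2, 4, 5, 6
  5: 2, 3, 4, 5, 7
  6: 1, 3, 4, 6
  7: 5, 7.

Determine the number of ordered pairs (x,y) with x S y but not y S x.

S is symmetric; there are no such tuples.

0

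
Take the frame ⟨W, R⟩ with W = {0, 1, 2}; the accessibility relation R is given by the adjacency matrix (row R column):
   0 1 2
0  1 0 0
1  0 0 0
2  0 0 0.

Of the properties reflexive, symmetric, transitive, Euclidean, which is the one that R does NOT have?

reflexive

Reflexive: no — 1 is not related to itself.
Symmetric: yes — every pair in R has its reverse in R.
Transitive: yes — every two-step R-path is closed by a direct edge.
Euclidean: yes — any two successors of a common world are R-related.
Only reflexive fails.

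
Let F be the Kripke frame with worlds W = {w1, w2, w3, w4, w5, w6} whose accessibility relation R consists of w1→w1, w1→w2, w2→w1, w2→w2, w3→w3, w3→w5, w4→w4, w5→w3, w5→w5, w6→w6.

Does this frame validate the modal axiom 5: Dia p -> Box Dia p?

By correspondence theory, 5 is valid on a frame iff R is Euclidean.
Euclidean: yes — any two successors of a common world are R-related.

Yes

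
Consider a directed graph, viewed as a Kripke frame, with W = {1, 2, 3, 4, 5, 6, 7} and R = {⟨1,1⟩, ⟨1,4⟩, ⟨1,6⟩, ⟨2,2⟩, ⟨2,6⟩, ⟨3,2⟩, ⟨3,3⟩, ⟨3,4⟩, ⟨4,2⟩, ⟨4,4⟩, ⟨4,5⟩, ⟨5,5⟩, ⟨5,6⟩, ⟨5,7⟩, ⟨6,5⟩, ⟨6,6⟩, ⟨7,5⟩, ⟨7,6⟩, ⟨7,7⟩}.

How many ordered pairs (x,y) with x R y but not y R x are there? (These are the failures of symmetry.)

8

Enumerating: (1,4), (1,6), (2,6), (3,2), (3,4), (4,2), (4,5), (7,6).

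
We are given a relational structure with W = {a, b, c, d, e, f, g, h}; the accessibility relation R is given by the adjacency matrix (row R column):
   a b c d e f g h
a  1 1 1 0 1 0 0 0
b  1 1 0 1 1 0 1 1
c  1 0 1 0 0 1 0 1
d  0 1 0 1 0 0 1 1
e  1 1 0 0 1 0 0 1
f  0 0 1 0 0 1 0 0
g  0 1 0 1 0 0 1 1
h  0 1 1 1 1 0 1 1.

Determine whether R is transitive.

Transitive: no — a R b and b R d, but not a R d.

No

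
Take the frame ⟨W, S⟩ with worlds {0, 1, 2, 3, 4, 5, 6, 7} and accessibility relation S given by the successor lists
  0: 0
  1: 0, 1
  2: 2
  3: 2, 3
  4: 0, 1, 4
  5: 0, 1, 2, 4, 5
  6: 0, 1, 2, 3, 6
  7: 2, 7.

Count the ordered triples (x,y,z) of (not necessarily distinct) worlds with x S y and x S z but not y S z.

33

Enumerating: (1,0,1), (3,2,3), (4,0,1), (4,0,4), (4,1,4), (5,0,1), (5,0,2), (5,0,4), (5,0,5), (5,1,2), (5,1,4), (5,1,5), … and 21 more.
Total: 33.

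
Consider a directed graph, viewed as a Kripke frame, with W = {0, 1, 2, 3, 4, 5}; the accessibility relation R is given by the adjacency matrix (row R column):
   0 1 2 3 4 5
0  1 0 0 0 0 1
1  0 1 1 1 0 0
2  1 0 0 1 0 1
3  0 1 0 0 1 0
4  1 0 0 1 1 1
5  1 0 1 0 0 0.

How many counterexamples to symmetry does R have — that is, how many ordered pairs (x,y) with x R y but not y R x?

5

Enumerating: (1,2), (2,0), (2,3), (4,0), (4,5).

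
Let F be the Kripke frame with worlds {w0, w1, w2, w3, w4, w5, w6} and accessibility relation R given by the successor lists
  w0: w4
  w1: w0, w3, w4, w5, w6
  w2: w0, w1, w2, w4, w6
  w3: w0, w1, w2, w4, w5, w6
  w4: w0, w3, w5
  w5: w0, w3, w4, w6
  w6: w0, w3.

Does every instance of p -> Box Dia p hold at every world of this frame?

By correspondence theory, B is valid on a frame iff R is symmetric.
Symmetric: no — w1 R w0 but not w0 R w1.

No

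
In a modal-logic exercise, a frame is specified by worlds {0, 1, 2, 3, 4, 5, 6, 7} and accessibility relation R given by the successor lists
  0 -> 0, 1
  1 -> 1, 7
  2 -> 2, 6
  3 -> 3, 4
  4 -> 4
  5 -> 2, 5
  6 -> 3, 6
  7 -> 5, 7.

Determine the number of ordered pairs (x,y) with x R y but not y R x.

Enumerating: (0,1), (1,7), (2,6), (3,4), (5,2), (6,3), (7,5).

7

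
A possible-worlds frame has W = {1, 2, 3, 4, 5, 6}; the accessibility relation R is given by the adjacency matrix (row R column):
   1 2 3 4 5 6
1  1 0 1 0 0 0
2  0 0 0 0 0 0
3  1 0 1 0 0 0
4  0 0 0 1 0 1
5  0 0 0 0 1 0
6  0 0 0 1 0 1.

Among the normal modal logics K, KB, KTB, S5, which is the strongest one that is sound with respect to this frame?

Symmetric (axiom B): yes — every pair in R has its reverse in R.
Reflexive (axiom T): no — 2 is not related to itself.
Euclidean (axiom 5): yes — any two successors of a common world are R-related.
So F validates K, KB; KTB would additionally require R to be reflexive. The strongest is KB.

KB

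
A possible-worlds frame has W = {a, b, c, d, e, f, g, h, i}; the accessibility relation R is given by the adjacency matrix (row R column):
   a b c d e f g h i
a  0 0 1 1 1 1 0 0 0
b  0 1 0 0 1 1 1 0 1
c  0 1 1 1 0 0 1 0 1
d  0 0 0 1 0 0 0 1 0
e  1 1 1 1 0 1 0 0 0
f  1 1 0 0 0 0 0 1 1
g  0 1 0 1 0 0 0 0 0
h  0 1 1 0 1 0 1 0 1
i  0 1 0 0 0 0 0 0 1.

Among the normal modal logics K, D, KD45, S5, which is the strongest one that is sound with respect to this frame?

D

Serial (axiom D): yes — every world has a successor (e.g. a R c).
Euclidean (axiom 5): no — a R c and a R e, but not c R e.
Transitive (axiom 4): no — a R c and c R b, but not a R b.
Reflexive (axiom T): no — a is not related to itself.
So F validates K, D; KD45 would additionally require R to be Euclidean and transitive. The strongest is D.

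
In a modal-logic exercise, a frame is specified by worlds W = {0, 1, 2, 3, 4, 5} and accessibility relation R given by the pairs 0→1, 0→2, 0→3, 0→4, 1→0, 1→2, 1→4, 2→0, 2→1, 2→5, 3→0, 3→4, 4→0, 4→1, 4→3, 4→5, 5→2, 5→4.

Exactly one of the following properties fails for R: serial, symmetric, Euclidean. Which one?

Euclidean

Serial: yes — every world has a successor (e.g. 0 R 1).
Symmetric: yes — every pair in R has its reverse in R.
Euclidean: no — 0 R 1 and 0 R 3, but not 1 R 3.
Only Euclidean fails.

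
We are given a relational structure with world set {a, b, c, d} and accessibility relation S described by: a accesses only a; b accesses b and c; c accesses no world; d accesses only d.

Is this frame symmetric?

Symmetric: no — b S c but not c S b.

No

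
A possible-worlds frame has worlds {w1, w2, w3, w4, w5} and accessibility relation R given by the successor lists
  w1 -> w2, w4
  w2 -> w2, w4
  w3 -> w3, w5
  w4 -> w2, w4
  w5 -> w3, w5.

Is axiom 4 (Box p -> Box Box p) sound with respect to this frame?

Yes

By correspondence theory, 4 is valid on a frame iff R is transitive.
Transitive: yes — every two-step R-path is closed by a direct edge.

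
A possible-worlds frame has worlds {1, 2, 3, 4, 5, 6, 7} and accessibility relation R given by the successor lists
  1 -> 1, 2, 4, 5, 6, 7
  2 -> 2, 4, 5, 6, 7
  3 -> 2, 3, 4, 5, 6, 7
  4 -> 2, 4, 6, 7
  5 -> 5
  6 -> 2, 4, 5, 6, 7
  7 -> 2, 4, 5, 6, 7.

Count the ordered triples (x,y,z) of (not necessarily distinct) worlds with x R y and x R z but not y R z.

35

Enumerating: (1,2,1), (1,4,1), (1,4,5), (1,5,1), (1,5,2), (1,5,4), (1,5,6), (1,5,7), (1,6,1), (1,7,1), (2,4,5), (2,5,2), … and 23 more.
Total: 35.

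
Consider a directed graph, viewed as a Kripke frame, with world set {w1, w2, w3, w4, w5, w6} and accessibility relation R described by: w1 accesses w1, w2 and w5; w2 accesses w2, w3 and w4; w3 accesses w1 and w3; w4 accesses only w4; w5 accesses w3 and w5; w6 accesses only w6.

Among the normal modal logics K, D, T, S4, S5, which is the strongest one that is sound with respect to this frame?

T

Serial (axiom D): yes — every world has a successor (e.g. w1 R w1).
Reflexive (axiom T): yes — every world is R-related to itself.
Transitive (axiom 4): no — w1 R w2 and w2 R w3, but not w1 R w3.
Euclidean (axiom 5): no — w1 R w2 and w1 R w5, but not w2 R w5.
So F validates K, D, T; S4 would additionally require R to be transitive. The strongest is T.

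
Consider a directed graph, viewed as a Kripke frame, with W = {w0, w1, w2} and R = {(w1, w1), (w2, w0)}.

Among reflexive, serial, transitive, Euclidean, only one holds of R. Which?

Reflexive: no — w0 is not related to itself.
Serial: no — w0 has no R-successor.
Transitive: yes — every two-step R-path is closed by a direct edge.
Euclidean: no — w2 R w0 and w2 R w0, but not w0 R w0.
Only transitive holds.

transitive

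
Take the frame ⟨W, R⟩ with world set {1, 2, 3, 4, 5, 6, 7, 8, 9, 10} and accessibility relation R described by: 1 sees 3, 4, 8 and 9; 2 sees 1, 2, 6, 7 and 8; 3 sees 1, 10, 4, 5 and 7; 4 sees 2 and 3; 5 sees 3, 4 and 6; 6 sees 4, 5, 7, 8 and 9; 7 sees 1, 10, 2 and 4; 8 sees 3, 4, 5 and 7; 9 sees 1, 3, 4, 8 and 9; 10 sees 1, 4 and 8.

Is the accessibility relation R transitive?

No

Transitive: no — 1 R 3 and 3 R 10, but not 1 R 10.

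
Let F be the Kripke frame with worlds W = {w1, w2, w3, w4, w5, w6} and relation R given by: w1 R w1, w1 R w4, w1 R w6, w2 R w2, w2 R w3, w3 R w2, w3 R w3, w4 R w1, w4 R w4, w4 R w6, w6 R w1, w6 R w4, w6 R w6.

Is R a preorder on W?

Reflexive: no — w5 is not related to itself.
Transitive: yes — every two-step R-path is closed by a direct edge.
So R is not a preorder.

No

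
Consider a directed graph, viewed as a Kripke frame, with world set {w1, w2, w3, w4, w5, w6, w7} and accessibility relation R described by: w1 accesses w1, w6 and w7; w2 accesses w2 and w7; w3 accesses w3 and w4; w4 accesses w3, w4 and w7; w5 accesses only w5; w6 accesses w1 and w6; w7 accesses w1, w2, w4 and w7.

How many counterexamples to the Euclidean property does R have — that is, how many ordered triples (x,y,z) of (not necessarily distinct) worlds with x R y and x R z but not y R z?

Enumerating: (w1,w6,w7), (w1,w7,w6), (w4,w3,w7), (w4,w7,w3), (w7,w1,w2), (w7,w1,w4), (w7,w2,w1), (w7,w2,w4), (w7,w4,w1), (w7,w4,w2).

10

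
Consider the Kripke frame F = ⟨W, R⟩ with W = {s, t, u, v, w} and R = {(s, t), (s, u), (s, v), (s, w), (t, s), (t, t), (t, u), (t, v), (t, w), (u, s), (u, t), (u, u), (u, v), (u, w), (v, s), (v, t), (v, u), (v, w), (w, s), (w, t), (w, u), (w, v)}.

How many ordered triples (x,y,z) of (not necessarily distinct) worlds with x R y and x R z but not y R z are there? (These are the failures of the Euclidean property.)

12

Enumerating: (s,v,v), (s,w,w), (t,s,s), (t,v,v), (t,w,w), (u,s,s), (u,v,v), (u,w,w), (v,s,s), (v,w,w), (w,s,s), (w,v,v).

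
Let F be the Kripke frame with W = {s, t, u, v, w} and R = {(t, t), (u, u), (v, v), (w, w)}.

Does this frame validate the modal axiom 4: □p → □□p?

Yes

Axiom 4 corresponds to the accessibility relation being transitive.
Transitive: yes — every two-step R-path is closed by a direct edge.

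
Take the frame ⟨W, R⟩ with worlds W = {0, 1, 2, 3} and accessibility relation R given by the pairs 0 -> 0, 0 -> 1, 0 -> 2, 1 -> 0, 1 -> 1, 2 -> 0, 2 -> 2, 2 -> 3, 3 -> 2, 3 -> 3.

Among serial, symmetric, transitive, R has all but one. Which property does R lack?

transitive

Serial: yes — every world has a successor (e.g. 0 R 0).
Symmetric: yes — every pair in R has its reverse in R.
Transitive: no — 0 R 2 and 2 R 3, but not 0 R 3.
Only transitive fails.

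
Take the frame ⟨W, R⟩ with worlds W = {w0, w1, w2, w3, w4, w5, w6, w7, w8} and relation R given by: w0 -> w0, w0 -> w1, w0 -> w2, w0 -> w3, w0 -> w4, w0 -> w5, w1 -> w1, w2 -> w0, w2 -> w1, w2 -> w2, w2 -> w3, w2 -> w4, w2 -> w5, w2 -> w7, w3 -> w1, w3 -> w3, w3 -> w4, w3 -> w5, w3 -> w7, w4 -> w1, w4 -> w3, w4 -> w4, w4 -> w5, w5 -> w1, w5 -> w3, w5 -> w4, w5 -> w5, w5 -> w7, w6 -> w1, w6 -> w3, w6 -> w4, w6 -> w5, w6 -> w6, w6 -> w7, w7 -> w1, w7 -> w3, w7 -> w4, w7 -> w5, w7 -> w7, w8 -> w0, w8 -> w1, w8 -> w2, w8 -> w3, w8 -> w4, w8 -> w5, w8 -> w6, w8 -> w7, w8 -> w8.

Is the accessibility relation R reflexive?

Yes

Reflexive: yes — every world is R-related to itself.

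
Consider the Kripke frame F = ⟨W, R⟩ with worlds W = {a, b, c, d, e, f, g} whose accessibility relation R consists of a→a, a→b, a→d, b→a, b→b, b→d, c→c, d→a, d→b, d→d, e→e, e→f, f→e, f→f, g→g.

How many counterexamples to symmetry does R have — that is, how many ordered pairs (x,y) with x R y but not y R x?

0

R is symmetric; there are no such tuples.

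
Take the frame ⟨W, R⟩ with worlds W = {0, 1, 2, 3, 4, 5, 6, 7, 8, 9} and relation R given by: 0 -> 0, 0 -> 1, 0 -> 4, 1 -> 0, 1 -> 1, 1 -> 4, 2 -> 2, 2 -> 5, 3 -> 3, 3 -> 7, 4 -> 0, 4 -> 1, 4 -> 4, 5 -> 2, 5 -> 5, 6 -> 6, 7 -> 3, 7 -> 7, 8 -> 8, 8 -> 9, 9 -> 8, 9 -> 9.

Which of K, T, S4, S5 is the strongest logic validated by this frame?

Reflexive (axiom T): yes — every world is R-related to itself.
Transitive (axiom 4): yes — every two-step R-path is closed by a direct edge.
Euclidean (axiom 5): yes — any two successors of a common world are R-related.
So F validates K, T, S4, S5. The strongest is S5.

S5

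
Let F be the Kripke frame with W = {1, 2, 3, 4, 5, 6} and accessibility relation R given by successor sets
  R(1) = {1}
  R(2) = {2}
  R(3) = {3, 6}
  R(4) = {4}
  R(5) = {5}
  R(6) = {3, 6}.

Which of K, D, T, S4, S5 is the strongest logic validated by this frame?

S5

Serial (axiom D): yes — every world has a successor (e.g. 1 R 1).
Reflexive (axiom T): yes — every world is R-related to itself.
Transitive (axiom 4): yes — every two-step R-path is closed by a direct edge.
Euclidean (axiom 5): yes — any two successors of a common world are R-related.
So F validates K, D, T, S4, S5. The strongest is S5.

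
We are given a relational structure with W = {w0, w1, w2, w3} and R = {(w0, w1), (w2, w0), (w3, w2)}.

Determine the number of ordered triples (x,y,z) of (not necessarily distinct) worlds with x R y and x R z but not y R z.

Enumerating: (w0,w1,w1), (w2,w0,w0), (w3,w2,w2).

3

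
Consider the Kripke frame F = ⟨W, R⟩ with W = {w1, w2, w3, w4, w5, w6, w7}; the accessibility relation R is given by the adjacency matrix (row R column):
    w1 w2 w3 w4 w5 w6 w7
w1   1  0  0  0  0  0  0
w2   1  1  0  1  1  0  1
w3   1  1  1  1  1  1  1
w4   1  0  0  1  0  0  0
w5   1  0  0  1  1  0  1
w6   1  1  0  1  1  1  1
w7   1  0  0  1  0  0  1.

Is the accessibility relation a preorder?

Yes

Reflexive: yes — every world is R-related to itself.
Transitive: yes — every two-step R-path is closed by a direct edge.
So R is a preorder.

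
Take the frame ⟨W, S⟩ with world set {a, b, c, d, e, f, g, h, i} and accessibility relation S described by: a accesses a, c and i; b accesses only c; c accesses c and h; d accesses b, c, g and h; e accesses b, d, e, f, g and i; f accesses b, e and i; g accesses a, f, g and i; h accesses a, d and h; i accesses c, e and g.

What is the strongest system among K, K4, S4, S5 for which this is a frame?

K

Transitive (axiom 4): no — a S c and c S h, but not a S h.
Reflexive (axiom T): no — b is not related to itself.
Euclidean (axiom 5): no — a S c and a S i, but not c S i.
So F validates K; K4 would additionally require S to be transitive. The strongest is K.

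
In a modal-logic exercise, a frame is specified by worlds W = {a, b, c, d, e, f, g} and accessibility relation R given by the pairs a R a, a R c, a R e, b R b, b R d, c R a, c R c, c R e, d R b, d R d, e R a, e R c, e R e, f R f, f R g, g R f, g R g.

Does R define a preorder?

Yes

Reflexive: yes — every world is R-related to itself.
Transitive: yes — every two-step R-path is closed by a direct edge.
So R is a preorder.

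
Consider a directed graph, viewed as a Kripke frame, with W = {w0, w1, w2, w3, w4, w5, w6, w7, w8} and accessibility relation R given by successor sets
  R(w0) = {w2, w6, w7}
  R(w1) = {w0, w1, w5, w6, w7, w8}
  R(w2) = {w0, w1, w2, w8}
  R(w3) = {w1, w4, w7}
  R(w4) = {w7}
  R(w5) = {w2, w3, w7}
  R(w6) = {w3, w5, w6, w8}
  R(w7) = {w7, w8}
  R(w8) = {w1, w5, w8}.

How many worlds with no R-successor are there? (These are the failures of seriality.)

0

R is serial; there are no such worlds.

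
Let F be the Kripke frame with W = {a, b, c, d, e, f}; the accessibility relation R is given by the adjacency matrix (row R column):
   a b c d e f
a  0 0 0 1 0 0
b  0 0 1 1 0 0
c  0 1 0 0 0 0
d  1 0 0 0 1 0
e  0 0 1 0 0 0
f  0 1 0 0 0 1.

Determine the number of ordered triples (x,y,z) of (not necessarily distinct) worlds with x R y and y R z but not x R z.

12

Enumerating: (a,d,a), (a,d,e), (b,c,b), (b,d,a), (b,d,e), (c,b,c), (c,b,d), (d,a,d), (d,e,c), (e,c,b), (f,b,c), (f,b,d).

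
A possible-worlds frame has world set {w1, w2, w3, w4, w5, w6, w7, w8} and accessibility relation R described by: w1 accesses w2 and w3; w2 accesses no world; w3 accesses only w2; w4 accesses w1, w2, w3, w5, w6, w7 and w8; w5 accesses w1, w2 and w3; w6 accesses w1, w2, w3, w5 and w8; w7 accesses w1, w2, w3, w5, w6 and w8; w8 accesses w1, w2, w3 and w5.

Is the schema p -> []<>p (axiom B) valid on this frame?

Axiom B corresponds to the accessibility relation being symmetric.
Symmetric: no — w1 R w2 but not w2 R w1.

No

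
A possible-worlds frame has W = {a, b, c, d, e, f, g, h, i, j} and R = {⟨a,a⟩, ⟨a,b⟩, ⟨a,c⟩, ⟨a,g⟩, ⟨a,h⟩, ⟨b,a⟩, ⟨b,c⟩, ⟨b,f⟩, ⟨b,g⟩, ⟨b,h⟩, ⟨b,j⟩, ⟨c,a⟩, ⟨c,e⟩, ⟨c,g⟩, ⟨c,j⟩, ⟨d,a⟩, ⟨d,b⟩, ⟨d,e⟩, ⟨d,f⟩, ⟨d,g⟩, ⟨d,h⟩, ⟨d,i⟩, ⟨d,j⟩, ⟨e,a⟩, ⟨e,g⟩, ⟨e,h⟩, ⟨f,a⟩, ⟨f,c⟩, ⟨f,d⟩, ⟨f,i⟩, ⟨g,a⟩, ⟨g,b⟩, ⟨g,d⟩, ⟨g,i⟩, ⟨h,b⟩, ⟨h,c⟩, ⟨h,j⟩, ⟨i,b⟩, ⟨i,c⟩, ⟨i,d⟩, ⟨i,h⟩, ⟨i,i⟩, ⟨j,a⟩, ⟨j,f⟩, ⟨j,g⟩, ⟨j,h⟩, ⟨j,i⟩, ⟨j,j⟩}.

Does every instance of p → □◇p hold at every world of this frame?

No

The schema B characterises exactly the symmetric frames.
Symmetric: no — a R h but not h R a.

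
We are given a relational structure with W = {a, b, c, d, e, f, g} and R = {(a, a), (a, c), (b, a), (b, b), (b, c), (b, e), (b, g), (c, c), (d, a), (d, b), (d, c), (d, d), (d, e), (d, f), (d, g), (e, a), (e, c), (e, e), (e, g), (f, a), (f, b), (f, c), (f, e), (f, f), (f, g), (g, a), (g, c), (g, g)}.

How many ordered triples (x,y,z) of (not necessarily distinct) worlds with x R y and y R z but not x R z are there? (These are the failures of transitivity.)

R is transitive; there are no such tuples.

0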